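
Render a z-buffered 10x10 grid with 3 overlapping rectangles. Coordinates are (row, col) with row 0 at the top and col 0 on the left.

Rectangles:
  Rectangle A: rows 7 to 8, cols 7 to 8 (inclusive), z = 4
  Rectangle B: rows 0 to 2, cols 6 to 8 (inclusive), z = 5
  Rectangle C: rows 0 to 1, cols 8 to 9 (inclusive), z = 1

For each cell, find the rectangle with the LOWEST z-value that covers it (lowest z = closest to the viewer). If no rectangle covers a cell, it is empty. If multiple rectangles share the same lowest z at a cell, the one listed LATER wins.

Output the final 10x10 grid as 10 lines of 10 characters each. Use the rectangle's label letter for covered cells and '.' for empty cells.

......BBCC
......BBCC
......BBB.
..........
..........
..........
..........
.......AA.
.......AA.
..........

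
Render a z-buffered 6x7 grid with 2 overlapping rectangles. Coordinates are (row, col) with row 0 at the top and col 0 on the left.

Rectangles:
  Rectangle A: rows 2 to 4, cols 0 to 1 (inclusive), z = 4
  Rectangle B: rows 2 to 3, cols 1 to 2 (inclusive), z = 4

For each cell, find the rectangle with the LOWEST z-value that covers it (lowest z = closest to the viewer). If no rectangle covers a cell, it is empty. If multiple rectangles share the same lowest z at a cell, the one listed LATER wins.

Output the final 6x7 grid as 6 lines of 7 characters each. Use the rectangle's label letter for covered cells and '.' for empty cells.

.......
.......
ABB....
ABB....
AA.....
.......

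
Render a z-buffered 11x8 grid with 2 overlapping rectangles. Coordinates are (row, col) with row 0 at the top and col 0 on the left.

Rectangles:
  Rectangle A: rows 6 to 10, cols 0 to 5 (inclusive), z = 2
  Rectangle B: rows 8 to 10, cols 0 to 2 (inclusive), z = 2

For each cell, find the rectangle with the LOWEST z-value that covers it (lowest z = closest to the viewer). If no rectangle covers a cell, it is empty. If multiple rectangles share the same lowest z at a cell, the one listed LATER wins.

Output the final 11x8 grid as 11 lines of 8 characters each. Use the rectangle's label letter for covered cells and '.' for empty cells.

........
........
........
........
........
........
AAAAAA..
AAAAAA..
BBBAAA..
BBBAAA..
BBBAAA..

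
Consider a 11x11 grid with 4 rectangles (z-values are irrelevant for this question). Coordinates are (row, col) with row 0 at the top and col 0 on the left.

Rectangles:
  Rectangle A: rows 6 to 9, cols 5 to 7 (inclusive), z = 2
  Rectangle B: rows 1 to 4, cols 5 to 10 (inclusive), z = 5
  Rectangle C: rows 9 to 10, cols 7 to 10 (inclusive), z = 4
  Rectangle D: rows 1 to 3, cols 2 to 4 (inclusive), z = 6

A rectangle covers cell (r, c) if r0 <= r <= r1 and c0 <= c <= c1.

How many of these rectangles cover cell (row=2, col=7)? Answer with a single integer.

Check cell (2,7):
  A: rows 6-9 cols 5-7 -> outside (row miss)
  B: rows 1-4 cols 5-10 -> covers
  C: rows 9-10 cols 7-10 -> outside (row miss)
  D: rows 1-3 cols 2-4 -> outside (col miss)
Count covering = 1

Answer: 1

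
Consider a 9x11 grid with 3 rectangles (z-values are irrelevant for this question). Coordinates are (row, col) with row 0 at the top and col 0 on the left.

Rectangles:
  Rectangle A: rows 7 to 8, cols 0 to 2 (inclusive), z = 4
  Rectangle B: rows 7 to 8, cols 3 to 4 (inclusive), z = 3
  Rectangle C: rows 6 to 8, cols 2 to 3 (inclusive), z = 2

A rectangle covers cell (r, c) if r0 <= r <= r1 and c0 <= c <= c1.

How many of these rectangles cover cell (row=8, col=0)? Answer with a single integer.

Answer: 1

Derivation:
Check cell (8,0):
  A: rows 7-8 cols 0-2 -> covers
  B: rows 7-8 cols 3-4 -> outside (col miss)
  C: rows 6-8 cols 2-3 -> outside (col miss)
Count covering = 1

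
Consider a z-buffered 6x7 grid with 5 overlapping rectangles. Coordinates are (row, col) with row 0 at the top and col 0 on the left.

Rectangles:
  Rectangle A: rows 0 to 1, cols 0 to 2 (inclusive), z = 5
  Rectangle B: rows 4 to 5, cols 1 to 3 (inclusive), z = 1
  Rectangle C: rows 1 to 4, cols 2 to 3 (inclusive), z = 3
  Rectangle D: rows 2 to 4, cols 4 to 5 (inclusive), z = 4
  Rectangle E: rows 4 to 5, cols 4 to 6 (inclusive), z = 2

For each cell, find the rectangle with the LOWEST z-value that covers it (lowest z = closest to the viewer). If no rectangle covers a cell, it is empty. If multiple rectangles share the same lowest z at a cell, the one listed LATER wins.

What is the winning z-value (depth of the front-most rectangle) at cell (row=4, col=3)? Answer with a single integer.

Answer: 1

Derivation:
Check cell (4,3):
  A: rows 0-1 cols 0-2 -> outside (row miss)
  B: rows 4-5 cols 1-3 z=1 -> covers; best now B (z=1)
  C: rows 1-4 cols 2-3 z=3 -> covers; best now B (z=1)
  D: rows 2-4 cols 4-5 -> outside (col miss)
  E: rows 4-5 cols 4-6 -> outside (col miss)
Winner: B at z=1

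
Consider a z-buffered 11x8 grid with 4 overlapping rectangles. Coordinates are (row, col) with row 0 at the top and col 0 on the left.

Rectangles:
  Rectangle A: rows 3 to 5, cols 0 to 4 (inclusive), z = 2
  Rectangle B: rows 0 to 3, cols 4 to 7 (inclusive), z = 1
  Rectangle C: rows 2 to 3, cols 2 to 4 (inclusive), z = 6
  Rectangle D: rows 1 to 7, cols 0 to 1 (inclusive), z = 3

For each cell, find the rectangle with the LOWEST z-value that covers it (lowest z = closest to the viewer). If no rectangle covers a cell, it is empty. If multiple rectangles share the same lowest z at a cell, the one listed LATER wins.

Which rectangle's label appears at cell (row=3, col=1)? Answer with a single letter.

Check cell (3,1):
  A: rows 3-5 cols 0-4 z=2 -> covers; best now A (z=2)
  B: rows 0-3 cols 4-7 -> outside (col miss)
  C: rows 2-3 cols 2-4 -> outside (col miss)
  D: rows 1-7 cols 0-1 z=3 -> covers; best now A (z=2)
Winner: A at z=2

Answer: A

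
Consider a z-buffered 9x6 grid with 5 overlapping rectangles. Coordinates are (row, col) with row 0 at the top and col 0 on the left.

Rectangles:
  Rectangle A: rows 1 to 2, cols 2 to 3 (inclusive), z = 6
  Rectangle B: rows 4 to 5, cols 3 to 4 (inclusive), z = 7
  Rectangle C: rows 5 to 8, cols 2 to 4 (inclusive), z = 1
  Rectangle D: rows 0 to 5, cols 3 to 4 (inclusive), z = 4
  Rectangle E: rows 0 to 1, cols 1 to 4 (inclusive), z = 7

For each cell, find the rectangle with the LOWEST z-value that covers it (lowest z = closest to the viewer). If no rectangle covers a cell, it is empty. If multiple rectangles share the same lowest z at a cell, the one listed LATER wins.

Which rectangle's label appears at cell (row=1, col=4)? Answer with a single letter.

Check cell (1,4):
  A: rows 1-2 cols 2-3 -> outside (col miss)
  B: rows 4-5 cols 3-4 -> outside (row miss)
  C: rows 5-8 cols 2-4 -> outside (row miss)
  D: rows 0-5 cols 3-4 z=4 -> covers; best now D (z=4)
  E: rows 0-1 cols 1-4 z=7 -> covers; best now D (z=4)
Winner: D at z=4

Answer: D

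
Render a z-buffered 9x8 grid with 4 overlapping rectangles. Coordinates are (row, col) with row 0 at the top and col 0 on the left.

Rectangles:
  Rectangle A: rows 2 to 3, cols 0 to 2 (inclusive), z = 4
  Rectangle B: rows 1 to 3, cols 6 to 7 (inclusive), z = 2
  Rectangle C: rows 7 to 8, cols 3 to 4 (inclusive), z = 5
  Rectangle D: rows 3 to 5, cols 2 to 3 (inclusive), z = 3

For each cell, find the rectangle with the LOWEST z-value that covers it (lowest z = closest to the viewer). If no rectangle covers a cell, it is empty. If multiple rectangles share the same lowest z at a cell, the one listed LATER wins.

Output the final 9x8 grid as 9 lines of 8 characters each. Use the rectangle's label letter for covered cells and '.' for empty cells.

........
......BB
AAA...BB
AADD..BB
..DD....
..DD....
........
...CC...
...CC...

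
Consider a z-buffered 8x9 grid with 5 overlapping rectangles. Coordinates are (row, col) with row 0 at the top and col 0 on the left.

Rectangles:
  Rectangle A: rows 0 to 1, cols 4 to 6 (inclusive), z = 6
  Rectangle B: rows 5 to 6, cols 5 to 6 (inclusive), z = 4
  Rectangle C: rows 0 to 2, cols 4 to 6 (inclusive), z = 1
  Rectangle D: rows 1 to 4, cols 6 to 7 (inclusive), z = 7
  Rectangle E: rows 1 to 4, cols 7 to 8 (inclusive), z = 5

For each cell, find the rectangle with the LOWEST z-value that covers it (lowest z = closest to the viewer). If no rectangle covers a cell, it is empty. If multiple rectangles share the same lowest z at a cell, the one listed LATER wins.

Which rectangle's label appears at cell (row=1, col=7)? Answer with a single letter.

Answer: E

Derivation:
Check cell (1,7):
  A: rows 0-1 cols 4-6 -> outside (col miss)
  B: rows 5-6 cols 5-6 -> outside (row miss)
  C: rows 0-2 cols 4-6 -> outside (col miss)
  D: rows 1-4 cols 6-7 z=7 -> covers; best now D (z=7)
  E: rows 1-4 cols 7-8 z=5 -> covers; best now E (z=5)
Winner: E at z=5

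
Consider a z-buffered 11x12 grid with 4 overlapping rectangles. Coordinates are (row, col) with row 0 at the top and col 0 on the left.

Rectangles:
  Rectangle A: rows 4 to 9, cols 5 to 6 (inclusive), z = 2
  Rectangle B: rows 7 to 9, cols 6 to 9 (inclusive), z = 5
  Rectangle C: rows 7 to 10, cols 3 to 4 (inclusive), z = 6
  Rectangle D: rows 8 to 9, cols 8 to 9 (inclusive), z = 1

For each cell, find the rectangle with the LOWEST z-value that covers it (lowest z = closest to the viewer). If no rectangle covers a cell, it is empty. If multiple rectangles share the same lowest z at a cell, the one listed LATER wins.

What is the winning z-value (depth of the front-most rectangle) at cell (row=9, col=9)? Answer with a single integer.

Answer: 1

Derivation:
Check cell (9,9):
  A: rows 4-9 cols 5-6 -> outside (col miss)
  B: rows 7-9 cols 6-9 z=5 -> covers; best now B (z=5)
  C: rows 7-10 cols 3-4 -> outside (col miss)
  D: rows 8-9 cols 8-9 z=1 -> covers; best now D (z=1)
Winner: D at z=1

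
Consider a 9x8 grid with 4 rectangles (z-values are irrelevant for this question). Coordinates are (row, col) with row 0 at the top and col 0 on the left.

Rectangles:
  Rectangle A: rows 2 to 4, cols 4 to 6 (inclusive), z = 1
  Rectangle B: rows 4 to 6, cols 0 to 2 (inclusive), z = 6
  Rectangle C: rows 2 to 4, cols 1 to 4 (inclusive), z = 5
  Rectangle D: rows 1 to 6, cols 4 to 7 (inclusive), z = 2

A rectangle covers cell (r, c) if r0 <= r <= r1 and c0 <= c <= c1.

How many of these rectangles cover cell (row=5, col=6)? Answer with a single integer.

Check cell (5,6):
  A: rows 2-4 cols 4-6 -> outside (row miss)
  B: rows 4-6 cols 0-2 -> outside (col miss)
  C: rows 2-4 cols 1-4 -> outside (row miss)
  D: rows 1-6 cols 4-7 -> covers
Count covering = 1

Answer: 1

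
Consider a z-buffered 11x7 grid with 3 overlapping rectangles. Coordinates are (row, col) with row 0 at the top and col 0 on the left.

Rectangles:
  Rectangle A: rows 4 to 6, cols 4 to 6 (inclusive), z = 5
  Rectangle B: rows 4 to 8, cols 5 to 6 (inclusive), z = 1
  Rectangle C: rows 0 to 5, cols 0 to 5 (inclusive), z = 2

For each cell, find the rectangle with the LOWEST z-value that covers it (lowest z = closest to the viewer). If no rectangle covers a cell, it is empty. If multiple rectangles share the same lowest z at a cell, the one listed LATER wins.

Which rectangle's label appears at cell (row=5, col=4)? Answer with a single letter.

Answer: C

Derivation:
Check cell (5,4):
  A: rows 4-6 cols 4-6 z=5 -> covers; best now A (z=5)
  B: rows 4-8 cols 5-6 -> outside (col miss)
  C: rows 0-5 cols 0-5 z=2 -> covers; best now C (z=2)
Winner: C at z=2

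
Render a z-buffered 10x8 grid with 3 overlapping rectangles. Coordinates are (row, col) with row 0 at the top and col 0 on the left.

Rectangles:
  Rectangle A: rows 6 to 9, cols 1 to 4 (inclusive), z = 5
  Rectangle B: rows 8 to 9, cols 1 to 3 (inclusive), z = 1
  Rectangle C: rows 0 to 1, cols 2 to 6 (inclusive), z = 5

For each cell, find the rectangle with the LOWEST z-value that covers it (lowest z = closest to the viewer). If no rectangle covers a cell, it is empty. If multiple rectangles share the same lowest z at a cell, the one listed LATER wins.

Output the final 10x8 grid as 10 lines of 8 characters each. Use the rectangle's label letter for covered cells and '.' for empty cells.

..CCCCC.
..CCCCC.
........
........
........
........
.AAAA...
.AAAA...
.BBBA...
.BBBA...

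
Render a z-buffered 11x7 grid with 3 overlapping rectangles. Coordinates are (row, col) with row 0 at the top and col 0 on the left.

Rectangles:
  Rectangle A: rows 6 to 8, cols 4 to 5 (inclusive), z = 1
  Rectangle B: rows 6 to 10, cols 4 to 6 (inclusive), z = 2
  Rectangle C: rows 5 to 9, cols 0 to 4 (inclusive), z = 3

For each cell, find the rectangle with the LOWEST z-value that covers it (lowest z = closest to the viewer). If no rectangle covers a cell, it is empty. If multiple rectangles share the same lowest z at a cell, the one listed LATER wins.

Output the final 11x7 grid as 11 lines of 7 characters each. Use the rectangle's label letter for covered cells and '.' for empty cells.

.......
.......
.......
.......
.......
CCCCC..
CCCCAAB
CCCCAAB
CCCCAAB
CCCCBBB
....BBB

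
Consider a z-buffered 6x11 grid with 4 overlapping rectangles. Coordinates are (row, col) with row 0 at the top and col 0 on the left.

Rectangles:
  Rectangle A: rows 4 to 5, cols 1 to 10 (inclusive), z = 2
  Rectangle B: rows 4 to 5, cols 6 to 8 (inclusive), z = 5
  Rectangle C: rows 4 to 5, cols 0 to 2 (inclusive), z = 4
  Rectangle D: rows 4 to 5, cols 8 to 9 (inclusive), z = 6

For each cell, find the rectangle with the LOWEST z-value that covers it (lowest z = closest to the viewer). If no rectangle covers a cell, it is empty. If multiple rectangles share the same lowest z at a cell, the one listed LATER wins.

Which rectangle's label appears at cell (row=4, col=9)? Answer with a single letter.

Answer: A

Derivation:
Check cell (4,9):
  A: rows 4-5 cols 1-10 z=2 -> covers; best now A (z=2)
  B: rows 4-5 cols 6-8 -> outside (col miss)
  C: rows 4-5 cols 0-2 -> outside (col miss)
  D: rows 4-5 cols 8-9 z=6 -> covers; best now A (z=2)
Winner: A at z=2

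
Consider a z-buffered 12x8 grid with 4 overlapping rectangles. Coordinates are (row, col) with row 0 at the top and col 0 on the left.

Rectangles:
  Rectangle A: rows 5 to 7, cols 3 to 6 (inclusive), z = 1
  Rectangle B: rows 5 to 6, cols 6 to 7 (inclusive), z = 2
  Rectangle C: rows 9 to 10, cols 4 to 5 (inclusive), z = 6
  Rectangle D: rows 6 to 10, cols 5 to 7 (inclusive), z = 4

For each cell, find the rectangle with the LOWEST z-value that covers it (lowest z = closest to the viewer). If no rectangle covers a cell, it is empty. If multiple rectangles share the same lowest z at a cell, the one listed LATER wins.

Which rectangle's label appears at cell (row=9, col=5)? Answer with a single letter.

Check cell (9,5):
  A: rows 5-7 cols 3-6 -> outside (row miss)
  B: rows 5-6 cols 6-7 -> outside (row miss)
  C: rows 9-10 cols 4-5 z=6 -> covers; best now C (z=6)
  D: rows 6-10 cols 5-7 z=4 -> covers; best now D (z=4)
Winner: D at z=4

Answer: D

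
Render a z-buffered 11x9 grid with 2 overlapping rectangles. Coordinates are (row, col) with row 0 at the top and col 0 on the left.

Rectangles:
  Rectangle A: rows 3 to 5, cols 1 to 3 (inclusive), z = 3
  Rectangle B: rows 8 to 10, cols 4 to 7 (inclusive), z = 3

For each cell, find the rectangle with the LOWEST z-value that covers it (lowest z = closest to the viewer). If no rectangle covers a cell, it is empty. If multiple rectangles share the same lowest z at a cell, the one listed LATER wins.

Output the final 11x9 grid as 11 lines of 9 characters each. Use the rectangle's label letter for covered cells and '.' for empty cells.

.........
.........
.........
.AAA.....
.AAA.....
.AAA.....
.........
.........
....BBBB.
....BBBB.
....BBBB.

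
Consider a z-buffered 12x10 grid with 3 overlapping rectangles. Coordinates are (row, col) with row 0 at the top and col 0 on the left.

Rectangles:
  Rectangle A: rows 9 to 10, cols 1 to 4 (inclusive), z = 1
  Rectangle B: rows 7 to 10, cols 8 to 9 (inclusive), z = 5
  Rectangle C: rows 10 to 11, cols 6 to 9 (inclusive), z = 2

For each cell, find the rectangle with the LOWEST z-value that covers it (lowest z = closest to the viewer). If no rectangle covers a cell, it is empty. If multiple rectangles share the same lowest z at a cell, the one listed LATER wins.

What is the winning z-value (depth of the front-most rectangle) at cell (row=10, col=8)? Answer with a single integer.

Check cell (10,8):
  A: rows 9-10 cols 1-4 -> outside (col miss)
  B: rows 7-10 cols 8-9 z=5 -> covers; best now B (z=5)
  C: rows 10-11 cols 6-9 z=2 -> covers; best now C (z=2)
Winner: C at z=2

Answer: 2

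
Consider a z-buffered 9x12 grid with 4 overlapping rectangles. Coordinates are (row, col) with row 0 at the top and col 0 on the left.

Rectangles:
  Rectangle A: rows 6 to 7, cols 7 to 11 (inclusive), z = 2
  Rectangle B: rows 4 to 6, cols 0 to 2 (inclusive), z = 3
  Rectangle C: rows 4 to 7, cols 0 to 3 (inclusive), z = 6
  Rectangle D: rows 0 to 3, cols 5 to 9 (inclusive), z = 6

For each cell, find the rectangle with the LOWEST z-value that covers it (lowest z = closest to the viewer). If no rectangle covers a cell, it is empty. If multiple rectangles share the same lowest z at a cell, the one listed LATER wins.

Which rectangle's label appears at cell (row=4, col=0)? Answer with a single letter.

Check cell (4,0):
  A: rows 6-7 cols 7-11 -> outside (row miss)
  B: rows 4-6 cols 0-2 z=3 -> covers; best now B (z=3)
  C: rows 4-7 cols 0-3 z=6 -> covers; best now B (z=3)
  D: rows 0-3 cols 5-9 -> outside (row miss)
Winner: B at z=3

Answer: B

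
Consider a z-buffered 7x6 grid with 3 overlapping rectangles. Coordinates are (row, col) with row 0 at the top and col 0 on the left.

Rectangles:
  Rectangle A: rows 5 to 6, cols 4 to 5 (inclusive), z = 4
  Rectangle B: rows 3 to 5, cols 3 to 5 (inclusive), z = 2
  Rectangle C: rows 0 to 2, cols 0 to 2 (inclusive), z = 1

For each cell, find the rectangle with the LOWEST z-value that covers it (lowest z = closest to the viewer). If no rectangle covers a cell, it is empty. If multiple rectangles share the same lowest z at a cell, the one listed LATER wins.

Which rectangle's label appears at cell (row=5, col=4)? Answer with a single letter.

Answer: B

Derivation:
Check cell (5,4):
  A: rows 5-6 cols 4-5 z=4 -> covers; best now A (z=4)
  B: rows 3-5 cols 3-5 z=2 -> covers; best now B (z=2)
  C: rows 0-2 cols 0-2 -> outside (row miss)
Winner: B at z=2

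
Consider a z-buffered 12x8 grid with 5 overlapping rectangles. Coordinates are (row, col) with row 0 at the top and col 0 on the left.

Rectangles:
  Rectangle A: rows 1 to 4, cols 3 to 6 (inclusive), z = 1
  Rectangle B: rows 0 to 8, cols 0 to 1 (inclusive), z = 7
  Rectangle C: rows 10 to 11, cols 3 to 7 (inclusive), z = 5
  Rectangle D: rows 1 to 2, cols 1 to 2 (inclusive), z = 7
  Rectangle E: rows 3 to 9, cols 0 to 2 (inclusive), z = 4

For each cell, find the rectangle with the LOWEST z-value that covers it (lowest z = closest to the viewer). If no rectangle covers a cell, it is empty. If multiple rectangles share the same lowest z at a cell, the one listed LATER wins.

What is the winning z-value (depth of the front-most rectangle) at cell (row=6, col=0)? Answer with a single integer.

Check cell (6,0):
  A: rows 1-4 cols 3-6 -> outside (row miss)
  B: rows 0-8 cols 0-1 z=7 -> covers; best now B (z=7)
  C: rows 10-11 cols 3-7 -> outside (row miss)
  D: rows 1-2 cols 1-2 -> outside (row miss)
  E: rows 3-9 cols 0-2 z=4 -> covers; best now E (z=4)
Winner: E at z=4

Answer: 4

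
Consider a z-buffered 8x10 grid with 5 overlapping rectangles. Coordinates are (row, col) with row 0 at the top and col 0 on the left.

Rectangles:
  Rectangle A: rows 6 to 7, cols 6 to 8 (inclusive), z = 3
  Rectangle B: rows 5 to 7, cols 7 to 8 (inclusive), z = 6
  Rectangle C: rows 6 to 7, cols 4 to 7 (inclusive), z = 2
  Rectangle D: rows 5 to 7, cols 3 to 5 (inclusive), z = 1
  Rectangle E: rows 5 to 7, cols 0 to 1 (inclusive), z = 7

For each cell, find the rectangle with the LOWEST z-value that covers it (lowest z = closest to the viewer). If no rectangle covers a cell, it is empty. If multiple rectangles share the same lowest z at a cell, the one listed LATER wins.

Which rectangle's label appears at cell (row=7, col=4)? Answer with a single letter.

Check cell (7,4):
  A: rows 6-7 cols 6-8 -> outside (col miss)
  B: rows 5-7 cols 7-8 -> outside (col miss)
  C: rows 6-7 cols 4-7 z=2 -> covers; best now C (z=2)
  D: rows 5-7 cols 3-5 z=1 -> covers; best now D (z=1)
  E: rows 5-7 cols 0-1 -> outside (col miss)
Winner: D at z=1

Answer: D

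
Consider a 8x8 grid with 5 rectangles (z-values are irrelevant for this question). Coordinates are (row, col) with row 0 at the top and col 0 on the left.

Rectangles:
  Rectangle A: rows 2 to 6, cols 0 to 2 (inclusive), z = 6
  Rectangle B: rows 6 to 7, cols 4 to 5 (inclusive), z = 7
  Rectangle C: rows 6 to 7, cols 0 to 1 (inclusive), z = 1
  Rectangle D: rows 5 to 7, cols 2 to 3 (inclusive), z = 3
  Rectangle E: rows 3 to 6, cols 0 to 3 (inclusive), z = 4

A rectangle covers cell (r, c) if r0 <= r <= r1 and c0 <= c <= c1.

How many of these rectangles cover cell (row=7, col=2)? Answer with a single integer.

Check cell (7,2):
  A: rows 2-6 cols 0-2 -> outside (row miss)
  B: rows 6-7 cols 4-5 -> outside (col miss)
  C: rows 6-7 cols 0-1 -> outside (col miss)
  D: rows 5-7 cols 2-3 -> covers
  E: rows 3-6 cols 0-3 -> outside (row miss)
Count covering = 1

Answer: 1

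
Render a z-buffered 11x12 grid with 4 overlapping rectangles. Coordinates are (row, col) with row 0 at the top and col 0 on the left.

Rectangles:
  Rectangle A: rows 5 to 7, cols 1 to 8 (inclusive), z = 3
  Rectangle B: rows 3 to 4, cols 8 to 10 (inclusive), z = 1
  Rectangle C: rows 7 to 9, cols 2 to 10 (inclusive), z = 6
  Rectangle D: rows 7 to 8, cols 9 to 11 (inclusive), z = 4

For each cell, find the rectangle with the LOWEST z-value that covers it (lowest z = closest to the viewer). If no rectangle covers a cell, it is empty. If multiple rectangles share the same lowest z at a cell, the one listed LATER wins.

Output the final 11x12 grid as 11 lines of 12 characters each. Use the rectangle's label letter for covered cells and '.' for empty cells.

............
............
............
........BBB.
........BBB.
.AAAAAAAA...
.AAAAAAAA...
.AAAAAAAADDD
..CCCCCCCDDD
..CCCCCCCCC.
............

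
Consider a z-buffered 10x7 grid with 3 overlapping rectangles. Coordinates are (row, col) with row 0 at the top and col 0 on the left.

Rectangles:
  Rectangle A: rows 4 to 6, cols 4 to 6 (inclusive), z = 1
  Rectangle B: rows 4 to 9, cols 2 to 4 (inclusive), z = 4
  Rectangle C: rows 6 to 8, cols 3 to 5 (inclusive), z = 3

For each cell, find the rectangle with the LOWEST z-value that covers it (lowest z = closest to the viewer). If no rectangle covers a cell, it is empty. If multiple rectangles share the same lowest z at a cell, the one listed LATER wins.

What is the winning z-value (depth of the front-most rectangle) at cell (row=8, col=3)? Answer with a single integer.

Answer: 3

Derivation:
Check cell (8,3):
  A: rows 4-6 cols 4-6 -> outside (row miss)
  B: rows 4-9 cols 2-4 z=4 -> covers; best now B (z=4)
  C: rows 6-8 cols 3-5 z=3 -> covers; best now C (z=3)
Winner: C at z=3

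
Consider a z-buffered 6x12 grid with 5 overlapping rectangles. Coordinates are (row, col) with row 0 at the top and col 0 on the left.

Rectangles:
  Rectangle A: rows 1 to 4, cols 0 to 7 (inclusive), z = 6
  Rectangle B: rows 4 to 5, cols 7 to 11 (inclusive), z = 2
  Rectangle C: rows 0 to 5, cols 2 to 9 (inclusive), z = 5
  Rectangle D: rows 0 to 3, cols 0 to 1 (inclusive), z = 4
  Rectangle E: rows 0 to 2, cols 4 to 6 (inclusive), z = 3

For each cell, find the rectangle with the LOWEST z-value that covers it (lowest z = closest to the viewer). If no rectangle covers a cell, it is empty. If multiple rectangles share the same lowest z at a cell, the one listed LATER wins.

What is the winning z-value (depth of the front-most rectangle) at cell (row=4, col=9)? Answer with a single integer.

Check cell (4,9):
  A: rows 1-4 cols 0-7 -> outside (col miss)
  B: rows 4-5 cols 7-11 z=2 -> covers; best now B (z=2)
  C: rows 0-5 cols 2-9 z=5 -> covers; best now B (z=2)
  D: rows 0-3 cols 0-1 -> outside (row miss)
  E: rows 0-2 cols 4-6 -> outside (row miss)
Winner: B at z=2

Answer: 2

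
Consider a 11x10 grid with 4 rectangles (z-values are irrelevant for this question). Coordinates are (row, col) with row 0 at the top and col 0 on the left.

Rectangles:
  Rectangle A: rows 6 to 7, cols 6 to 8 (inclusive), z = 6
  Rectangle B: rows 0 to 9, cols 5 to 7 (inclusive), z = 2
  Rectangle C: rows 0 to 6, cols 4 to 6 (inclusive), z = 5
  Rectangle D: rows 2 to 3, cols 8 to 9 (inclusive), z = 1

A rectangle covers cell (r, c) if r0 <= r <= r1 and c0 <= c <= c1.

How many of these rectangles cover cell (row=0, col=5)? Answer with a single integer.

Check cell (0,5):
  A: rows 6-7 cols 6-8 -> outside (row miss)
  B: rows 0-9 cols 5-7 -> covers
  C: rows 0-6 cols 4-6 -> covers
  D: rows 2-3 cols 8-9 -> outside (row miss)
Count covering = 2

Answer: 2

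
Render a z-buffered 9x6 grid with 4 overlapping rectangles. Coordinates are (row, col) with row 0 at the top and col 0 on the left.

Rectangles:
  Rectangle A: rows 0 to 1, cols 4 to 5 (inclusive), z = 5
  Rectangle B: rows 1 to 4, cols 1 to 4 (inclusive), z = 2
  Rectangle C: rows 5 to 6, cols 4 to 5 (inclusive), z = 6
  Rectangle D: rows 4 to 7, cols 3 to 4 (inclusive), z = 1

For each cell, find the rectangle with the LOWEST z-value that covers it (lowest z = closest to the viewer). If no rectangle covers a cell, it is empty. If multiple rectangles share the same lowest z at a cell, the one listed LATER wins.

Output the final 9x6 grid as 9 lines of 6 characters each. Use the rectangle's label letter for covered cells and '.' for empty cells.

....AA
.BBBBA
.BBBB.
.BBBB.
.BBDD.
...DDC
...DDC
...DD.
......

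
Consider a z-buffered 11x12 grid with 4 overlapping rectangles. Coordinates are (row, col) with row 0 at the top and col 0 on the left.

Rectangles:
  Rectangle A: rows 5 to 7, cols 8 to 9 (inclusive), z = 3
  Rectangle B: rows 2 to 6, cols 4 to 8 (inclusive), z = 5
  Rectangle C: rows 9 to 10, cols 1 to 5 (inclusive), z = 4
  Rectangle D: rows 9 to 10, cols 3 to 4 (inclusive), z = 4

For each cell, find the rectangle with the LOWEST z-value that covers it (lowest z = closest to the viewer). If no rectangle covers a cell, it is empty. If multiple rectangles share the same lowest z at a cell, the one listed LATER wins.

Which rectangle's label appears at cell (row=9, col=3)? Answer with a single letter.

Check cell (9,3):
  A: rows 5-7 cols 8-9 -> outside (row miss)
  B: rows 2-6 cols 4-8 -> outside (row miss)
  C: rows 9-10 cols 1-5 z=4 -> covers; best now C (z=4)
  D: rows 9-10 cols 3-4 z=4 -> covers; best now D (z=4)
Winner: D at z=4

Answer: D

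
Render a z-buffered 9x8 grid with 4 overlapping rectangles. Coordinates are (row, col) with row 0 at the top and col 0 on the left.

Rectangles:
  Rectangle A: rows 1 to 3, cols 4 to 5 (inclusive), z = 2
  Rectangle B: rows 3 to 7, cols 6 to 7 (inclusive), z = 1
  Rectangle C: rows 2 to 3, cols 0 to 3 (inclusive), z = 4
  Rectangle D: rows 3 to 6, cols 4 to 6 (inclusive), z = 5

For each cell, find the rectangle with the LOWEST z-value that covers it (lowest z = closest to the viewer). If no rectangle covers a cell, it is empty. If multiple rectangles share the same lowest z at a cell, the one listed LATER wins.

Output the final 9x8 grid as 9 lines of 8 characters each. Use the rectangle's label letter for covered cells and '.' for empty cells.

........
....AA..
CCCCAA..
CCCCAABB
....DDBB
....DDBB
....DDBB
......BB
........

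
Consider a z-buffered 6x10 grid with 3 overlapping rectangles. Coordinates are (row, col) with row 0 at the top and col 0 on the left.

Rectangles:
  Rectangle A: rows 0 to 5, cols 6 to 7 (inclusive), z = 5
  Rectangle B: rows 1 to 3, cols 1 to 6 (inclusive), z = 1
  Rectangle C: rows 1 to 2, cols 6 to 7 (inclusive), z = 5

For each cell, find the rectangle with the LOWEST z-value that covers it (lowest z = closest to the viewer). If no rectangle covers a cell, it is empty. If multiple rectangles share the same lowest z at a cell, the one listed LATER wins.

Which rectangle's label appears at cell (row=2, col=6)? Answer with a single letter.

Answer: B

Derivation:
Check cell (2,6):
  A: rows 0-5 cols 6-7 z=5 -> covers; best now A (z=5)
  B: rows 1-3 cols 1-6 z=1 -> covers; best now B (z=1)
  C: rows 1-2 cols 6-7 z=5 -> covers; best now B (z=1)
Winner: B at z=1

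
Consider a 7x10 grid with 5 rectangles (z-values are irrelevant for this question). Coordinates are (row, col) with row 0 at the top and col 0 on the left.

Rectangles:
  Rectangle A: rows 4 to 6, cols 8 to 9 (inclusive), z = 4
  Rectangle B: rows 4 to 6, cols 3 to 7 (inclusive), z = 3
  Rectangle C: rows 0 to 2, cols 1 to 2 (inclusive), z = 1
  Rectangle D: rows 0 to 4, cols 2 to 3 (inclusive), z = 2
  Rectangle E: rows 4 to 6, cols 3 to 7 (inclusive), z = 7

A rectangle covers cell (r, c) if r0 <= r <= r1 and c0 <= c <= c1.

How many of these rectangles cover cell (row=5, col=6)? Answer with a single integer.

Check cell (5,6):
  A: rows 4-6 cols 8-9 -> outside (col miss)
  B: rows 4-6 cols 3-7 -> covers
  C: rows 0-2 cols 1-2 -> outside (row miss)
  D: rows 0-4 cols 2-3 -> outside (row miss)
  E: rows 4-6 cols 3-7 -> covers
Count covering = 2

Answer: 2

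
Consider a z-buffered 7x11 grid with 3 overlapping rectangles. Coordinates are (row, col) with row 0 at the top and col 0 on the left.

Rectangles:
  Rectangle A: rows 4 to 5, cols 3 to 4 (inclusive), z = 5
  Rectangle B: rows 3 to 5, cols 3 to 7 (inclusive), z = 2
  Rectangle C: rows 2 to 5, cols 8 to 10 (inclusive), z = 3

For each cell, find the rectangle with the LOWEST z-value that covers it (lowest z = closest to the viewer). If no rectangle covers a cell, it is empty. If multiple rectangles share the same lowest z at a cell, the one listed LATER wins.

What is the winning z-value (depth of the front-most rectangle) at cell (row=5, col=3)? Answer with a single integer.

Check cell (5,3):
  A: rows 4-5 cols 3-4 z=5 -> covers; best now A (z=5)
  B: rows 3-5 cols 3-7 z=2 -> covers; best now B (z=2)
  C: rows 2-5 cols 8-10 -> outside (col miss)
Winner: B at z=2

Answer: 2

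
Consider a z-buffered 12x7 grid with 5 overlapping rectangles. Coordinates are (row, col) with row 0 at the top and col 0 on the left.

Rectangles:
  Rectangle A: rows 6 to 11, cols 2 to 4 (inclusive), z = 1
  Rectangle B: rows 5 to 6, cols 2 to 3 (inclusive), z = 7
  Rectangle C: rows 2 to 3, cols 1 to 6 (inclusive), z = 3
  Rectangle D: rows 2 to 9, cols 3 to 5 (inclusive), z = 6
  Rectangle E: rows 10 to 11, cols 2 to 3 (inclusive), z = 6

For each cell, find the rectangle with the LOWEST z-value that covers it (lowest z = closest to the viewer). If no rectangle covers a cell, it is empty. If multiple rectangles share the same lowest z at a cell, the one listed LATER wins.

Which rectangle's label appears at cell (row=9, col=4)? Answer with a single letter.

Answer: A

Derivation:
Check cell (9,4):
  A: rows 6-11 cols 2-4 z=1 -> covers; best now A (z=1)
  B: rows 5-6 cols 2-3 -> outside (row miss)
  C: rows 2-3 cols 1-6 -> outside (row miss)
  D: rows 2-9 cols 3-5 z=6 -> covers; best now A (z=1)
  E: rows 10-11 cols 2-3 -> outside (row miss)
Winner: A at z=1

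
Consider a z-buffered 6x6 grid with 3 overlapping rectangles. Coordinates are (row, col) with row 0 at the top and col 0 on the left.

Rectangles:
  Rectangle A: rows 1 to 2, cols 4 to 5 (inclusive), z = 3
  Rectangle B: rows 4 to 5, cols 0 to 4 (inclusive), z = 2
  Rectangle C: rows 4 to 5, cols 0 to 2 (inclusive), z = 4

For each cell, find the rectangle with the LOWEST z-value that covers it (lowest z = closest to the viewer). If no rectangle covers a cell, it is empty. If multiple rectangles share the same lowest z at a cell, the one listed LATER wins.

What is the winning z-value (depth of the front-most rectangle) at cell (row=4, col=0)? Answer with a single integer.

Answer: 2

Derivation:
Check cell (4,0):
  A: rows 1-2 cols 4-5 -> outside (row miss)
  B: rows 4-5 cols 0-4 z=2 -> covers; best now B (z=2)
  C: rows 4-5 cols 0-2 z=4 -> covers; best now B (z=2)
Winner: B at z=2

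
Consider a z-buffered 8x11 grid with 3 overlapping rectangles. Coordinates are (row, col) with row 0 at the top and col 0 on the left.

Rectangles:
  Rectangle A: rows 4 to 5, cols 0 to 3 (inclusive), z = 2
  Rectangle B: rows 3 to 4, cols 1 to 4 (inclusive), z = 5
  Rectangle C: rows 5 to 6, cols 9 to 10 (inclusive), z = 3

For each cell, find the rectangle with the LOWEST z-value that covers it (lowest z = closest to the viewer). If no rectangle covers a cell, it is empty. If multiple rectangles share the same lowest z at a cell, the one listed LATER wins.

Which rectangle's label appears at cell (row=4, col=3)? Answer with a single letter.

Check cell (4,3):
  A: rows 4-5 cols 0-3 z=2 -> covers; best now A (z=2)
  B: rows 3-4 cols 1-4 z=5 -> covers; best now A (z=2)
  C: rows 5-6 cols 9-10 -> outside (row miss)
Winner: A at z=2

Answer: A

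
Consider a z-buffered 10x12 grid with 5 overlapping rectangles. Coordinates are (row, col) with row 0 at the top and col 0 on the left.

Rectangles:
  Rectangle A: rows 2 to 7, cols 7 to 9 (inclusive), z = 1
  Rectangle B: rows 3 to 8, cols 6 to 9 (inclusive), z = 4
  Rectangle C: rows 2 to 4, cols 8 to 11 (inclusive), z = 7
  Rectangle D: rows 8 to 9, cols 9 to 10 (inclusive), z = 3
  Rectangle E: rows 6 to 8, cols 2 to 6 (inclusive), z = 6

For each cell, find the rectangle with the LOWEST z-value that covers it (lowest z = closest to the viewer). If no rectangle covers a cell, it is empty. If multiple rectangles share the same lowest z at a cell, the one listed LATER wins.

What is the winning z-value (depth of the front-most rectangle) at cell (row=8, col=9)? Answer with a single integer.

Check cell (8,9):
  A: rows 2-7 cols 7-9 -> outside (row miss)
  B: rows 3-8 cols 6-9 z=4 -> covers; best now B (z=4)
  C: rows 2-4 cols 8-11 -> outside (row miss)
  D: rows 8-9 cols 9-10 z=3 -> covers; best now D (z=3)
  E: rows 6-8 cols 2-6 -> outside (col miss)
Winner: D at z=3

Answer: 3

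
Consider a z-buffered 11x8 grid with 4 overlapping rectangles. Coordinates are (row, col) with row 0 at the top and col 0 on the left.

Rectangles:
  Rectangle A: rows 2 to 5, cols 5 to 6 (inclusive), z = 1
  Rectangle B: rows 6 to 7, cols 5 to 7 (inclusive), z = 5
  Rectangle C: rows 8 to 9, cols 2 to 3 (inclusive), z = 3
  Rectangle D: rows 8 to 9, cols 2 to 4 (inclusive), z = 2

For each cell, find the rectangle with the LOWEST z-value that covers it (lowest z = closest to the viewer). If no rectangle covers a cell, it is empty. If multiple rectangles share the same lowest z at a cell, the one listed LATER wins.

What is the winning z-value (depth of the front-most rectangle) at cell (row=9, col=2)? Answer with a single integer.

Answer: 2

Derivation:
Check cell (9,2):
  A: rows 2-5 cols 5-6 -> outside (row miss)
  B: rows 6-7 cols 5-7 -> outside (row miss)
  C: rows 8-9 cols 2-3 z=3 -> covers; best now C (z=3)
  D: rows 8-9 cols 2-4 z=2 -> covers; best now D (z=2)
Winner: D at z=2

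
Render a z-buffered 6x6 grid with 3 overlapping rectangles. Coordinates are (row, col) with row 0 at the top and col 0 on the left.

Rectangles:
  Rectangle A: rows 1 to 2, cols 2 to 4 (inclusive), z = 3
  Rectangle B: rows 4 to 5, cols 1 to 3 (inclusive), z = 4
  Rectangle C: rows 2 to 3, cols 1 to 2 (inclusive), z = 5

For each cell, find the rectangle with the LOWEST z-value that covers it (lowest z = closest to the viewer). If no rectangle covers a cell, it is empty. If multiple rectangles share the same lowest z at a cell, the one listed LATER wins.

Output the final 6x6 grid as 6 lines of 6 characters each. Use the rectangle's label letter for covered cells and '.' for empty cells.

......
..AAA.
.CAAA.
.CC...
.BBB..
.BBB..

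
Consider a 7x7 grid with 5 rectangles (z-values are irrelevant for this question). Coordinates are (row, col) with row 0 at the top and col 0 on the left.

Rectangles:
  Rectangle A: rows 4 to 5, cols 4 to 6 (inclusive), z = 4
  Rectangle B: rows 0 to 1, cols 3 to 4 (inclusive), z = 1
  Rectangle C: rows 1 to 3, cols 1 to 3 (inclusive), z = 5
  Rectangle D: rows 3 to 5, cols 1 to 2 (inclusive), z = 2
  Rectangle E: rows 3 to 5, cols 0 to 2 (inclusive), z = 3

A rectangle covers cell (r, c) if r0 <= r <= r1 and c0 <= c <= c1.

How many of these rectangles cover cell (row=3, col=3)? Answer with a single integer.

Answer: 1

Derivation:
Check cell (3,3):
  A: rows 4-5 cols 4-6 -> outside (row miss)
  B: rows 0-1 cols 3-4 -> outside (row miss)
  C: rows 1-3 cols 1-3 -> covers
  D: rows 3-5 cols 1-2 -> outside (col miss)
  E: rows 3-5 cols 0-2 -> outside (col miss)
Count covering = 1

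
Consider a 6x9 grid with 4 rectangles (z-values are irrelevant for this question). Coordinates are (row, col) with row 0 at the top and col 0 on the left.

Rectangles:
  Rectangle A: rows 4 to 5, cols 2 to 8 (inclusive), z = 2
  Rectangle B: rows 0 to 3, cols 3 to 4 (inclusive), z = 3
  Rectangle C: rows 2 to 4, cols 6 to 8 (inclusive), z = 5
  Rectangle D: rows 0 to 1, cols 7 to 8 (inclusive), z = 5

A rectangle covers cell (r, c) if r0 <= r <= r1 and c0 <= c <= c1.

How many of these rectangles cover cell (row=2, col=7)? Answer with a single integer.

Check cell (2,7):
  A: rows 4-5 cols 2-8 -> outside (row miss)
  B: rows 0-3 cols 3-4 -> outside (col miss)
  C: rows 2-4 cols 6-8 -> covers
  D: rows 0-1 cols 7-8 -> outside (row miss)
Count covering = 1

Answer: 1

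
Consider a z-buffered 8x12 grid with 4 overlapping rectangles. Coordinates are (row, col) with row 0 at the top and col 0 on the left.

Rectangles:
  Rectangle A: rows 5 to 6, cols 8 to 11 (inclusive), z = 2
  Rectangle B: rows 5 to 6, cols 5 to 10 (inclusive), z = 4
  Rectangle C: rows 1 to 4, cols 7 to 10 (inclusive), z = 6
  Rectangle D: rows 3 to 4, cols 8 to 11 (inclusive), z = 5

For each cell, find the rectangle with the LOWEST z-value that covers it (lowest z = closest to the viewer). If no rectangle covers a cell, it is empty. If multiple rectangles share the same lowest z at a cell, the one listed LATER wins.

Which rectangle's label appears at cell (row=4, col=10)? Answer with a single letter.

Answer: D

Derivation:
Check cell (4,10):
  A: rows 5-6 cols 8-11 -> outside (row miss)
  B: rows 5-6 cols 5-10 -> outside (row miss)
  C: rows 1-4 cols 7-10 z=6 -> covers; best now C (z=6)
  D: rows 3-4 cols 8-11 z=5 -> covers; best now D (z=5)
Winner: D at z=5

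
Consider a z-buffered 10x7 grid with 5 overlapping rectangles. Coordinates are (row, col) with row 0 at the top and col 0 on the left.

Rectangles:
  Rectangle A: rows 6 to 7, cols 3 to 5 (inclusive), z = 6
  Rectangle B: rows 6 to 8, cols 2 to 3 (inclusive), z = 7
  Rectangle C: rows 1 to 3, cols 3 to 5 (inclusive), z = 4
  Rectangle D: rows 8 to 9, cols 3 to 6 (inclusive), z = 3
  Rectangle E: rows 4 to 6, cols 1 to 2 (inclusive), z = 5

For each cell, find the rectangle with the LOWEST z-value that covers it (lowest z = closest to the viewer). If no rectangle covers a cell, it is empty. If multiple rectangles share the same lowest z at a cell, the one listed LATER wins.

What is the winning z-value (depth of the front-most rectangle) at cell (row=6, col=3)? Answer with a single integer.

Answer: 6

Derivation:
Check cell (6,3):
  A: rows 6-7 cols 3-5 z=6 -> covers; best now A (z=6)
  B: rows 6-8 cols 2-3 z=7 -> covers; best now A (z=6)
  C: rows 1-3 cols 3-5 -> outside (row miss)
  D: rows 8-9 cols 3-6 -> outside (row miss)
  E: rows 4-6 cols 1-2 -> outside (col miss)
Winner: A at z=6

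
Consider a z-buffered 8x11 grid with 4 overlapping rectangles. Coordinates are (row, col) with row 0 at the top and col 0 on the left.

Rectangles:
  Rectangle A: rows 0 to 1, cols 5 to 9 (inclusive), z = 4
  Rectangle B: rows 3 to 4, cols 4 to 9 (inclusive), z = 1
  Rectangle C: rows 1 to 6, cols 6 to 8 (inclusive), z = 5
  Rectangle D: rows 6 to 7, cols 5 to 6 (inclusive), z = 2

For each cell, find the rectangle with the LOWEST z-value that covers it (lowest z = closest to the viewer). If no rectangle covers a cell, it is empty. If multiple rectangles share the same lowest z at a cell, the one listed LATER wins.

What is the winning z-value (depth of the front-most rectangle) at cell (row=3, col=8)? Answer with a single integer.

Answer: 1

Derivation:
Check cell (3,8):
  A: rows 0-1 cols 5-9 -> outside (row miss)
  B: rows 3-4 cols 4-9 z=1 -> covers; best now B (z=1)
  C: rows 1-6 cols 6-8 z=5 -> covers; best now B (z=1)
  D: rows 6-7 cols 5-6 -> outside (row miss)
Winner: B at z=1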